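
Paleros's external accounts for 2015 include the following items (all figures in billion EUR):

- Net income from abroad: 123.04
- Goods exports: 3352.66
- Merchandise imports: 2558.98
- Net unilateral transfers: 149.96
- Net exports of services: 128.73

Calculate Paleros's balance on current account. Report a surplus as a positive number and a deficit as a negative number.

1195.41

Goods balance = 3352.66 - 2558.98 = 793.68
Services balance = 128.73
Trade balance (goods + services) = 793.68 + 128.73 = 922.41
Net primary income = 123.04
Net secondary income = 149.96
Current account = 922.41 + 123.04 + 149.96 = 1195.41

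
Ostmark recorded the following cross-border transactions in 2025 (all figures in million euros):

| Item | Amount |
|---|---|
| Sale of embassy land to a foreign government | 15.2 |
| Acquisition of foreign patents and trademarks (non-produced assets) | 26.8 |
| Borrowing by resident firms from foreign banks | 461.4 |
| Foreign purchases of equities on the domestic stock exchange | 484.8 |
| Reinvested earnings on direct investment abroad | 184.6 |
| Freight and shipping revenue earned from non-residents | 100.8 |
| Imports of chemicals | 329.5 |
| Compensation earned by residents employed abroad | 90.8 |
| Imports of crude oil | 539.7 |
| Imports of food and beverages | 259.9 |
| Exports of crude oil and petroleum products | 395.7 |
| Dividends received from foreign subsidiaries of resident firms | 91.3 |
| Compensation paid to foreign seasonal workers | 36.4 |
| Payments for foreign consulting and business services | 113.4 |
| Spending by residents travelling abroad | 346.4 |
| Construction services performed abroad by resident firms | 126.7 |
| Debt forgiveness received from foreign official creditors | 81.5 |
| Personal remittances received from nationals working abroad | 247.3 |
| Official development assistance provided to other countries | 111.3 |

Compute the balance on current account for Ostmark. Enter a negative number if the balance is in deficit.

Goods: 395.7 - 259.9 - 539.7 - 329.5 = -733.4
Services: 100.8 - 346.4 + 126.7 - 113.4 = -232.3
Primary income: 184.6 + 90.8 + 91.3 - 36.4 = 330.3
Secondary income: -111.3 + 247.3 = 136.0
Current account = (-733.4) + (-232.3) + 330.3 + 136.0 = -499.4
(Excluded from the current account — capital account: sale of embassy land to a foreign government 15.2, acquisition of foreign patents and trademarks (non-produced assets) 26.8, debt forgiveness received from foreign official creditors 81.5; financial account: borrowing by resident firms from foreign banks 461.4, foreign purchases of equities on the domestic stock exchange 484.8.)

-499.4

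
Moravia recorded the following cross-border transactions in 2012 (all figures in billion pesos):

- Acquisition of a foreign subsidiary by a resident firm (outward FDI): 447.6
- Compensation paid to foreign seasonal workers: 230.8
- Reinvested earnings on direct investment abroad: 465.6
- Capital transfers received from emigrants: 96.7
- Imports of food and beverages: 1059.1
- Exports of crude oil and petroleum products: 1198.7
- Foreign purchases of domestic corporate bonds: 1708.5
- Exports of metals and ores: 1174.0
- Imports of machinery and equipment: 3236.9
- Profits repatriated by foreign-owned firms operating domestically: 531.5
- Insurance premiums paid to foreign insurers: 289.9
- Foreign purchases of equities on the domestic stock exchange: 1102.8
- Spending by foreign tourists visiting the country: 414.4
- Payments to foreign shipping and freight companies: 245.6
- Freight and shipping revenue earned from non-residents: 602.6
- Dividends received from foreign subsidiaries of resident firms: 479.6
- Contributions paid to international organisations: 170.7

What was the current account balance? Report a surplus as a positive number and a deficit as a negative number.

-1429.6

Goods: -1059.1 + 1198.7 - 3236.9 + 1174.0 = -1923.3
Services: -289.9 + 602.6 + 414.4 - 245.6 = 481.5
Primary income: -230.8 - 531.5 + 479.6 + 465.6 = 182.9
Secondary income: -170.7
Current account = (-1923.3) + 481.5 + 182.9 + (-170.7) = -1429.6
(Excluded from the current account — financial account: acquisition of a foreign subsidiary by a resident firm (outward FDI) 447.6, foreign purchases of domestic corporate bonds 1708.5, foreign purchases of equities on the domestic stock exchange 1102.8; capital account: capital transfers received from emigrants 96.7.)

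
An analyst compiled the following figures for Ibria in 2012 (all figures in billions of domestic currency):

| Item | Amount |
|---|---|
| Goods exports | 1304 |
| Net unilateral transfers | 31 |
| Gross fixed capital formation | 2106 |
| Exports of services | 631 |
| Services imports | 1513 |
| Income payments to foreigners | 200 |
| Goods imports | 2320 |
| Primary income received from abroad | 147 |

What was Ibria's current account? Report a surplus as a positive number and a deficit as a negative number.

Goods balance = 1304 - 2320 = -1016
Services balance = 631 - 1513 = -882
Trade balance (goods + services) = -1016 + (-882) = -1898
Net primary income = 147 - 200 = -53
Net secondary income = 31
Current account = -1898 + (-53) + 31 = -1920

-1920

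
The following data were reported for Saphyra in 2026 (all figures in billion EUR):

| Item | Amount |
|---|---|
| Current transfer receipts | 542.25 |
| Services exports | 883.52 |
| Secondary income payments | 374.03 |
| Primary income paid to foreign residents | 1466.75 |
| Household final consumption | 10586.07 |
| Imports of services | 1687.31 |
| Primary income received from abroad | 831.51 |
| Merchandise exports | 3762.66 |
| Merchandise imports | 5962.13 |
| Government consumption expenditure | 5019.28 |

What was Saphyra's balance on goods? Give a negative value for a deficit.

-2199.47

Goods balance = 3762.66 - 5962.13 = -2199.47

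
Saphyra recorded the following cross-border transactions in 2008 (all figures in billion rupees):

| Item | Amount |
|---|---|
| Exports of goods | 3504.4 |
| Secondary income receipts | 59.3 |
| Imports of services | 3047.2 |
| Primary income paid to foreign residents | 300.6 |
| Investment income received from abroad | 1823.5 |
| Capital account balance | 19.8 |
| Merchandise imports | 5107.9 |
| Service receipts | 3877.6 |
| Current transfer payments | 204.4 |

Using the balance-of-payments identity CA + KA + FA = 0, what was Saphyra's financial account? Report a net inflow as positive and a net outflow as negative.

-624.5

Goods balance = 3504.4 - 5107.9 = -1603.5
Services balance = 3877.6 - 3047.2 = 830.4
Trade balance (goods + services) = -1603.5 + 830.4 = -773.1
Net primary income = 1823.5 - 300.6 = 1522.9
Net secondary income = 59.3 - 204.4 = -145.1
Current account = -773.1 + 1522.9 + (-145.1) = 604.7
Financial account = -(604.7 + 19.8) = -624.5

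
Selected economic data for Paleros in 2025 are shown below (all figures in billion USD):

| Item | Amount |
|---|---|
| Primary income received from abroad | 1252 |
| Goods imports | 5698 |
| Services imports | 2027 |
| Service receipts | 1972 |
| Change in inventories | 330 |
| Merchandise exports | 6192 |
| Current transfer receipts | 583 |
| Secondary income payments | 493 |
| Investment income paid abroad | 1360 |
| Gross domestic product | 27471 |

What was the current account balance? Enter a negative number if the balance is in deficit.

Goods balance = 6192 - 5698 = 494
Services balance = 1972 - 2027 = -55
Trade balance (goods + services) = 494 + (-55) = 439
Net primary income = 1252 - 1360 = -108
Net secondary income = 583 - 493 = 90
Current account = 439 + (-108) + 90 = 421

421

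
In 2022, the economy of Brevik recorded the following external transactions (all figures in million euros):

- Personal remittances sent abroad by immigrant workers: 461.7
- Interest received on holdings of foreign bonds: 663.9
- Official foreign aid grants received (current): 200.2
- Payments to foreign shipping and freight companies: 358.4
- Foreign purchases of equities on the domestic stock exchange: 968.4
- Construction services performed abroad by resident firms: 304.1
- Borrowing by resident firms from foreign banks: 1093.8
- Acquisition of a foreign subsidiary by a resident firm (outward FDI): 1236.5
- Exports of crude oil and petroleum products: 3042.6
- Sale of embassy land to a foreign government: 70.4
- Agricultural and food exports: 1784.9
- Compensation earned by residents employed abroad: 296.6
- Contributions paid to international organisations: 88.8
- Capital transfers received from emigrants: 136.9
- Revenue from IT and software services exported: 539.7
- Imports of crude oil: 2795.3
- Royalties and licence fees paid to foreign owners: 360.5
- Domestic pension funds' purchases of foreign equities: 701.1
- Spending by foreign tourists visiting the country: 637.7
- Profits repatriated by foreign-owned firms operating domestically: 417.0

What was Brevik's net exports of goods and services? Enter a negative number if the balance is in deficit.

Goods: 1784.9 + 3042.6 - 2795.3 = 2032.2
Services: -360.5 + 637.7 + 304.1 + 539.7 - 358.4 = 762.6
Trade balance = 2032.2 + 762.6 = 2794.8
(Excluded from the trade balance — secondary income: personal remittances sent abroad by immigrant workers 461.7, official foreign aid grants received (current) 200.2, contributions paid to international organisations 88.8; primary income: interest received on holdings of foreign bonds 663.9, compensation earned by residents employed abroad 296.6, profits repatriated by foreign-owned firms operating domestically 417.0; financial account: foreign purchases of equities on the domestic stock exchange 968.4, borrowing by resident firms from foreign banks 1093.8, acquisition of a foreign subsidiary by a resident firm (outward FDI) 1236.5, domestic pension funds' purchases of foreign equities 701.1; capital account: sale of embassy land to a foreign government 70.4, capital transfers received from emigrants 136.9.)

2794.8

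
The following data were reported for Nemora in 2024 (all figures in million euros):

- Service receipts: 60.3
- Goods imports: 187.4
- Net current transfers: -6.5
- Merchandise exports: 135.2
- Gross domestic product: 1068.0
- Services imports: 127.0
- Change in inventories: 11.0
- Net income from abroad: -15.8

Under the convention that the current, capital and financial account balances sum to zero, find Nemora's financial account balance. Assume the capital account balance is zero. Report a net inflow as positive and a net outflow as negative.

141.2

Goods balance = 135.2 - 187.4 = -52.2
Services balance = 60.3 - 127.0 = -66.7
Trade balance (goods + services) = -52.2 + (-66.7) = -118.9
Net primary income = -15.8
Net secondary income = -6.5
Current account = -118.9 + (-15.8) + (-6.5) = -141.2
Financial account = -(-141.2) = 141.2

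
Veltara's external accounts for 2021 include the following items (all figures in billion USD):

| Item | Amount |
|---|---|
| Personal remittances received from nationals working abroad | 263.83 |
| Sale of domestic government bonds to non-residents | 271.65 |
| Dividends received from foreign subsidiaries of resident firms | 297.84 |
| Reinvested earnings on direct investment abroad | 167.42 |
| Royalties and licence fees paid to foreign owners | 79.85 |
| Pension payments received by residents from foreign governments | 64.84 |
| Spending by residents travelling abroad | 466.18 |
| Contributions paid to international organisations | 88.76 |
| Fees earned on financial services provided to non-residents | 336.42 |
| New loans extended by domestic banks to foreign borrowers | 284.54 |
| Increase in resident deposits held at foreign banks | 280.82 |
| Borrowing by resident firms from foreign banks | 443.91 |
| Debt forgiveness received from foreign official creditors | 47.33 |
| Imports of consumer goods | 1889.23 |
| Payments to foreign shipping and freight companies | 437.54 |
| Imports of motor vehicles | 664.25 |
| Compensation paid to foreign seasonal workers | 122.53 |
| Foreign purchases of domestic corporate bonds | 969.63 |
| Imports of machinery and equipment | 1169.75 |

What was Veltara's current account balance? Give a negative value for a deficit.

-3787.74

Goods: -664.25 - 1169.75 - 1889.23 = -3723.23
Services: 336.42 - 466.18 - 79.85 - 437.54 = -647.15
Primary income: -122.53 + 297.84 + 167.42 = 342.73
Secondary income: -88.76 + 64.84 + 263.83 = 239.91
Current account = (-3723.23) + (-647.15) + 342.73 + 239.91 = -3787.74
(Excluded from the current account — financial account: sale of domestic government bonds to non-residents 271.65, new loans extended by domestic banks to foreign borrowers 284.54, increase in resident deposits held at foreign banks 280.82, borrowing by resident firms from foreign banks 443.91, foreign purchases of domestic corporate bonds 969.63; capital account: debt forgiveness received from foreign official creditors 47.33.)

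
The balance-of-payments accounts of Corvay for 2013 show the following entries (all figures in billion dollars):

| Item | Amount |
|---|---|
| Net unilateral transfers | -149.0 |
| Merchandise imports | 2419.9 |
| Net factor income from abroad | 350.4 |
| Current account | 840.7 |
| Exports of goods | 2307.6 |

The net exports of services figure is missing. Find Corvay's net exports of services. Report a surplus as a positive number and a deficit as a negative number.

Current account = goods balance + services balance + net primary income + net secondary income
Sum of the known components = 89.1
Net exports of services = CA - (known components) = 840.7 - 89.1 = 751.6

751.6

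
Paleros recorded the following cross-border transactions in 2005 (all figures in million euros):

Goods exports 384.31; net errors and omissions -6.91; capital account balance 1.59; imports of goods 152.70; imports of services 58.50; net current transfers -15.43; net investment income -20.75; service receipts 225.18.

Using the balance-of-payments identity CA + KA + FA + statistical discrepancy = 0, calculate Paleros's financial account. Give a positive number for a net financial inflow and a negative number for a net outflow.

Goods balance = 384.31 - 152.70 = 231.61
Services balance = 225.18 - 58.50 = 166.68
Trade balance (goods + services) = 231.61 + 166.68 = 398.29
Net primary income = -20.75
Net secondary income = -15.43
Current account = 398.29 + (-20.75) + (-15.43) = 362.11
Financial account = -(362.11 + 1.59 + (-6.91)) = -356.79

-356.79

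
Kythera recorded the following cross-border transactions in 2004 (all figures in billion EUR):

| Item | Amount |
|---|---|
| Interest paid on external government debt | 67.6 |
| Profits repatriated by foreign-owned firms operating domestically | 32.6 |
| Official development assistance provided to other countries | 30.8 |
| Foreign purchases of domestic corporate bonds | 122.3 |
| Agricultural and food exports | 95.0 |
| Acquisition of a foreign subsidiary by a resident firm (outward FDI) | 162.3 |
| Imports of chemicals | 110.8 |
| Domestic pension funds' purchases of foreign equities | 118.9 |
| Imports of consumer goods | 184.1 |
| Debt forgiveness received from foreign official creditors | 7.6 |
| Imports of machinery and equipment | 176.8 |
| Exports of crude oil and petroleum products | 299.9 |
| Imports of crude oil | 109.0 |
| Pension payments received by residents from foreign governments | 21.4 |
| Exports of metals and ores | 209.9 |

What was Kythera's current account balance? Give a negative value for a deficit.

-85.5

Goods: -110.8 - 109.0 - 184.1 + 95.0 + 209.9 - 176.8 + 299.9 = 24.1
Primary income: -67.6 - 32.6 = -100.2
Secondary income: -30.8 + 21.4 = -9.4
Current account = 24.1 + (-100.2) + (-9.4) = -85.5
(Excluded from the current account — financial account: foreign purchases of domestic corporate bonds 122.3, acquisition of a foreign subsidiary by a resident firm (outward FDI) 162.3, domestic pension funds' purchases of foreign equities 118.9; capital account: debt forgiveness received from foreign official creditors 7.6.)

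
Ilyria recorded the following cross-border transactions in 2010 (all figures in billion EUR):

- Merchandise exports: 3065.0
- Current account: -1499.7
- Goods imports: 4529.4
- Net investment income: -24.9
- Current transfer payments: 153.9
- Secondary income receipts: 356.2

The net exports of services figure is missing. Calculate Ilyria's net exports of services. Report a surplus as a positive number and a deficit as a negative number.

Current account = goods balance + services balance + net primary income + net secondary income
Sum of the known components = -1287.0
Net exports of services = CA - (known components) = -1499.7 - (-1287.0) = -212.7

-212.7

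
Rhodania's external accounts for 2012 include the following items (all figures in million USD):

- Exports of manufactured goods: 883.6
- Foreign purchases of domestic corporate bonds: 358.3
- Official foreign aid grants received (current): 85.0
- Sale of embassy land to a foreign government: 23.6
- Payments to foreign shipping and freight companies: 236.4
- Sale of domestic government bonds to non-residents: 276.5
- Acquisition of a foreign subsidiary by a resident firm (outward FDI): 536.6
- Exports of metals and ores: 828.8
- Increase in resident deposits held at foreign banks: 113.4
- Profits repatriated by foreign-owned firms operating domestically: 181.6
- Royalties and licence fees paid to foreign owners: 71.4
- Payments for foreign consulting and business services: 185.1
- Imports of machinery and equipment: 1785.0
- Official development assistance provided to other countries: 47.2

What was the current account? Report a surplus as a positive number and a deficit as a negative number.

-709.3

Goods: 883.6 - 1785.0 + 828.8 = -72.6
Services: -185.1 - 71.4 - 236.4 = -492.9
Primary income: -181.6
Secondary income: 85.0 - 47.2 = 37.8
Current account = (-72.6) + (-492.9) + (-181.6) + 37.8 = -709.3
(Excluded from the current account — financial account: foreign purchases of domestic corporate bonds 358.3, sale of domestic government bonds to non-residents 276.5, acquisition of a foreign subsidiary by a resident firm (outward FDI) 536.6, increase in resident deposits held at foreign banks 113.4; capital account: sale of embassy land to a foreign government 23.6.)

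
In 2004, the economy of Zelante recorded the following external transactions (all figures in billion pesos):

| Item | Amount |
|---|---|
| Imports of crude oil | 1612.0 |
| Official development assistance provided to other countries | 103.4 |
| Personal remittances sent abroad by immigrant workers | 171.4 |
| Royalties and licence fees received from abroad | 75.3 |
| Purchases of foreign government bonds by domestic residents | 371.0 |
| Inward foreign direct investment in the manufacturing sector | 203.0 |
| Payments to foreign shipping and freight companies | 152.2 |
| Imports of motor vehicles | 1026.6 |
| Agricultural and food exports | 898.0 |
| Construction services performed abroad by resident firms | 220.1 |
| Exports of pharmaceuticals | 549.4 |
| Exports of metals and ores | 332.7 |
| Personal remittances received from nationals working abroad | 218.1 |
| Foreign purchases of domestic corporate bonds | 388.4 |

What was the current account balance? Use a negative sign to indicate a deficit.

Goods: 332.7 - 1612.0 + 549.4 + 898.0 - 1026.6 = -858.5
Services: 220.1 + 75.3 - 152.2 = 143.2
Secondary income: 218.1 - 171.4 - 103.4 = -56.7
Current account = (-858.5) + 143.2 + (-56.7) = -772.0
(Excluded from the current account — financial account: purchases of foreign government bonds by domestic residents 371.0, inward foreign direct investment in the manufacturing sector 203.0, foreign purchases of domestic corporate bonds 388.4.)

-772.0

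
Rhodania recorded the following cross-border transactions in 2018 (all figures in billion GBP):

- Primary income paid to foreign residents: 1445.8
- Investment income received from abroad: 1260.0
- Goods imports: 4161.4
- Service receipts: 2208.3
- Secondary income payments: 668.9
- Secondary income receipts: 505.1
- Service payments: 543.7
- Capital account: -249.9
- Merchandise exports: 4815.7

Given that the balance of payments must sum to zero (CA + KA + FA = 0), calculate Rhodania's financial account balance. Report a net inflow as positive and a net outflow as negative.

-1719.4

Goods balance = 4815.7 - 4161.4 = 654.3
Services balance = 2208.3 - 543.7 = 1664.6
Trade balance (goods + services) = 654.3 + 1664.6 = 2318.9
Net primary income = 1260.0 - 1445.8 = -185.8
Net secondary income = 505.1 - 668.9 = -163.8
Current account = 2318.9 + (-185.8) + (-163.8) = 1969.3
Financial account = -(1969.3 + (-249.9)) = -1719.4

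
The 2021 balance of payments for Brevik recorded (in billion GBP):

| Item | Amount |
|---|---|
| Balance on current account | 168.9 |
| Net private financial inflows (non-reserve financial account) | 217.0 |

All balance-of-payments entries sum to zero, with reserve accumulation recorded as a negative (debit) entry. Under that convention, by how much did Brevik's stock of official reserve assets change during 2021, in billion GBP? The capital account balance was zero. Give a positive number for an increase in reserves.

385.9

Official reserve transactions balance = -(168.9 + 217.0) = -385.9
An accumulation of reserves is recorded as a debit (negative entry), so the change in the stock of reserves is the negative of that balance.
Change in official reserves = -(-385.9) = 385.9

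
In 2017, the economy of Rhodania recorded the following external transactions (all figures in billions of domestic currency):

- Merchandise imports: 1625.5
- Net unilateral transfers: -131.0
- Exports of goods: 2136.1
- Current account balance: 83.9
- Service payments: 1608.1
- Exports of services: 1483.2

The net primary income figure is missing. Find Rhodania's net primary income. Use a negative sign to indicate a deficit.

Current account = goods balance + services balance + net primary income + net secondary income
Sum of the known components = 254.7
Net primary income = CA - (known components) = 83.9 - 254.7 = -170.8

-170.8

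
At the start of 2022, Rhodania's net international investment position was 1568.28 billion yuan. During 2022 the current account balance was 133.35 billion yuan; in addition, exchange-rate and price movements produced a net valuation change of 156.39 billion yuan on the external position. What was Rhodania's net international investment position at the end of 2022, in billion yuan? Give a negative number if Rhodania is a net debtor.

Change in NIIP = current account + net valuation change = 133.35 + 156.39 = 289.74
End-of-year NIIP = 1568.28 + 289.74 = 1858.02

1858.02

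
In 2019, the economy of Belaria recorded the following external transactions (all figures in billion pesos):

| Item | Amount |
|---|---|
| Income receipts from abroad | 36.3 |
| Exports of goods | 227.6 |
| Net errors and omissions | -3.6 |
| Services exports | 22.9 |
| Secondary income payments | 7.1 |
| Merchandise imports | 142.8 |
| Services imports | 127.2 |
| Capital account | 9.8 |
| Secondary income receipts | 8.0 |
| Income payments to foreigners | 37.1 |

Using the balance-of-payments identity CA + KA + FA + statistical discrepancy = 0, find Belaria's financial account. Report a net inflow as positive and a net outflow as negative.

Goods balance = 227.6 - 142.8 = 84.8
Services balance = 22.9 - 127.2 = -104.3
Trade balance (goods + services) = 84.8 + (-104.3) = -19.5
Net primary income = 36.3 - 37.1 = -0.8
Net secondary income = 8.0 - 7.1 = 0.9
Current account = -19.5 + (-0.8) + 0.9 = -19.4
Financial account = -(-19.4 + 9.8 + (-3.6)) = 13.2

13.2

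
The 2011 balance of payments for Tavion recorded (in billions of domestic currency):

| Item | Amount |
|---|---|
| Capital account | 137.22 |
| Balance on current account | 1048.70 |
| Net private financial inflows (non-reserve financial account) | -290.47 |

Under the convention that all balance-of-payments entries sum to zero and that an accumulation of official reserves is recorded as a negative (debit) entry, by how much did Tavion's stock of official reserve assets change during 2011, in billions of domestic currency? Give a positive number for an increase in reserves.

Official reserve transactions balance = -(1048.70 + 137.22 + (-290.47)) = -895.45
An accumulation of reserves is recorded as a debit (negative entry), so the change in the stock of reserves is the negative of that balance.
Change in official reserves = -(-895.45) = 895.45

895.45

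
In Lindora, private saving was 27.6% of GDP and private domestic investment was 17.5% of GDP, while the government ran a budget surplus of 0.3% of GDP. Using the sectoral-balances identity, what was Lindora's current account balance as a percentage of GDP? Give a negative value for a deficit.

By the sectoral-balances identity, CA = (S_private - I) + (T - G).
Private balance = 27.6 - 17.5 = 10.1
Government balance (T - G) = 0.3
CA = 10.1 + 0.3 = 10.4

10.4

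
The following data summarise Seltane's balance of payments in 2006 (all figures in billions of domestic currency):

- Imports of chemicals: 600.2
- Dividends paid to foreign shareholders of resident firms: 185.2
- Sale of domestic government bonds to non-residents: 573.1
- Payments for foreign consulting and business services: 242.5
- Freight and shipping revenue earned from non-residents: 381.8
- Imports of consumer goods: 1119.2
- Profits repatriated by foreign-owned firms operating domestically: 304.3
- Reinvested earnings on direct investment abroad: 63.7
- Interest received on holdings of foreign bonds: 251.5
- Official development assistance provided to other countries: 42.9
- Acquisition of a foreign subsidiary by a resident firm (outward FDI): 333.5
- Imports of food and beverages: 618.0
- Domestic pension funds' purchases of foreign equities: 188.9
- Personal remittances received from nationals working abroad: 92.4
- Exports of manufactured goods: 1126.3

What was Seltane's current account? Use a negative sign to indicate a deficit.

Goods: -1119.2 + 1126.3 - 618.0 - 600.2 = -1211.1
Services: -242.5 + 381.8 = 139.3
Primary income: 251.5 - 185.2 - 304.3 + 63.7 = -174.3
Secondary income: -42.9 + 92.4 = 49.5
Current account = (-1211.1) + 139.3 + (-174.3) + 49.5 = -1196.6
(Excluded from the current account — financial account: sale of domestic government bonds to non-residents 573.1, acquisition of a foreign subsidiary by a resident firm (outward FDI) 333.5, domestic pension funds' purchases of foreign equities 188.9.)

-1196.6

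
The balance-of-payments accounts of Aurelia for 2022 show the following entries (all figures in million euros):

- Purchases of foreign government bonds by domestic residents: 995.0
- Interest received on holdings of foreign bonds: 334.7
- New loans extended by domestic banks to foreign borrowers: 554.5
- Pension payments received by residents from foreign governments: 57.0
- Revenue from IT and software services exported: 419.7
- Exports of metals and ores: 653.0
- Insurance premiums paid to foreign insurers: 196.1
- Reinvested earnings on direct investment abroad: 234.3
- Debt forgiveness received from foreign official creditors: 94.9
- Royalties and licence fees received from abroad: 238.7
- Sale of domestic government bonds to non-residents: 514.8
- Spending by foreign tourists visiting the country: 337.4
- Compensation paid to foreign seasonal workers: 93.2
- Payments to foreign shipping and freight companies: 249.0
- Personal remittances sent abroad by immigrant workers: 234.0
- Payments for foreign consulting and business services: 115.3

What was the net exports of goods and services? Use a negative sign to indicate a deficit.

Goods: 653.0
Services: -196.1 - 115.3 + 238.7 + 419.7 - 249.0 + 337.4 = 435.4
Trade balance = 653.0 + 435.4 = 1088.4
(Excluded from the trade balance — financial account: purchases of foreign government bonds by domestic residents 995.0, new loans extended by domestic banks to foreign borrowers 554.5, sale of domestic government bonds to non-residents 514.8; primary income: interest received on holdings of foreign bonds 334.7, reinvested earnings on direct investment abroad 234.3, compensation paid to foreign seasonal workers 93.2; secondary income: pension payments received by residents from foreign governments 57.0, personal remittances sent abroad by immigrant workers 234.0; capital account: debt forgiveness received from foreign official creditors 94.9.)

1088.4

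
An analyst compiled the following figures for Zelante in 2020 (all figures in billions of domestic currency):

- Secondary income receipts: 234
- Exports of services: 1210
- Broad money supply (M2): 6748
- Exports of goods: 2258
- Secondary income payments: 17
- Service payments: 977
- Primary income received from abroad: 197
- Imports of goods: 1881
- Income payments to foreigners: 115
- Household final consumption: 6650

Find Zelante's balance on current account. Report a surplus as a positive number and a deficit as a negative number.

909

Goods balance = 2258 - 1881 = 377
Services balance = 1210 - 977 = 233
Trade balance (goods + services) = 377 + 233 = 610
Net primary income = 197 - 115 = 82
Net secondary income = 234 - 17 = 217
Current account = 610 + 82 + 217 = 909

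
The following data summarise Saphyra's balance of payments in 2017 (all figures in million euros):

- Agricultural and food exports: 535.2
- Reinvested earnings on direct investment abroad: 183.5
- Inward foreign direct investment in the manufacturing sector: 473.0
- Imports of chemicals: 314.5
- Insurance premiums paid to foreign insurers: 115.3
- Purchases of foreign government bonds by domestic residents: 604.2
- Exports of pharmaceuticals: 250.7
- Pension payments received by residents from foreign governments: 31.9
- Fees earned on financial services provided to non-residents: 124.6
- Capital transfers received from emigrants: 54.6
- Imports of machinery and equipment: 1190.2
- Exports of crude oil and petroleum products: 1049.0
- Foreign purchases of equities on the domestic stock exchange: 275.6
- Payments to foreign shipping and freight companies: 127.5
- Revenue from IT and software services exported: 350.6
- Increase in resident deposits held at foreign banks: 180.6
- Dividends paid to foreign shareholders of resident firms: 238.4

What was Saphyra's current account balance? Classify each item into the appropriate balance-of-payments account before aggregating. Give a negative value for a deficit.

Goods: -1190.2 + 250.7 + 535.2 + 1049.0 - 314.5 = 330.2
Services: -127.5 + 124.6 + 350.6 - 115.3 = 232.4
Primary income: -238.4 + 183.5 = -54.9
Secondary income: 31.9
Current account = 330.2 + 232.4 + (-54.9) + 31.9 = 539.6
(Excluded from the current account — financial account: inward foreign direct investment in the manufacturing sector 473.0, purchases of foreign government bonds by domestic residents 604.2, foreign purchases of equities on the domestic stock exchange 275.6, increase in resident deposits held at foreign banks 180.6; capital account: capital transfers received from emigrants 54.6.)

539.6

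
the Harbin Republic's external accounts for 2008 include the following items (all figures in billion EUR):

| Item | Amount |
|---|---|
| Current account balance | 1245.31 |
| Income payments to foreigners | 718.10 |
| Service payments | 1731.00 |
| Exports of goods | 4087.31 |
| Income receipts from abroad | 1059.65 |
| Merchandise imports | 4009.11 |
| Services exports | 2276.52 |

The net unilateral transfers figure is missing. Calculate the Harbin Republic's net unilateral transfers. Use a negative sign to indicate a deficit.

Current account = goods balance + services balance + net primary income + net secondary income
Sum of the known components = 965.27
Net unilateral transfers = CA - (known components) = 1245.31 - 965.27 = 280.04

280.04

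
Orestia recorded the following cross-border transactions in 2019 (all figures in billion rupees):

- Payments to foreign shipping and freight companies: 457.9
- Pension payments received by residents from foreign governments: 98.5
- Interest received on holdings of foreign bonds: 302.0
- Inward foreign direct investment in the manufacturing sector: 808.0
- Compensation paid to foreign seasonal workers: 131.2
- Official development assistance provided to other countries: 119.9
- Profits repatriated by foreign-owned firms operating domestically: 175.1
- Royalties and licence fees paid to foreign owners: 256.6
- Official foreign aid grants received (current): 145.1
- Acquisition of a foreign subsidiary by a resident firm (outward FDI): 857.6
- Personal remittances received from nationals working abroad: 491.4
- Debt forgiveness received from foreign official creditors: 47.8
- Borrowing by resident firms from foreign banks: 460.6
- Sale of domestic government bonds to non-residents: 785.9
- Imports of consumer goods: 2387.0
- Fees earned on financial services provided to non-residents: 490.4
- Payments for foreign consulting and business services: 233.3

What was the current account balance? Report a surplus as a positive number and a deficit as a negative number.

-2233.6

Goods: -2387.0
Services: 490.4 - 457.9 - 233.3 - 256.6 = -457.4
Primary income: -175.1 + 302.0 - 131.2 = -4.3
Secondary income: -119.9 + 491.4 + 145.1 + 98.5 = 615.1
Current account = (-2387.0) + (-457.4) + (-4.3) + 615.1 = -2233.6
(Excluded from the current account — financial account: inward foreign direct investment in the manufacturing sector 808.0, acquisition of a foreign subsidiary by a resident firm (outward FDI) 857.6, borrowing by resident firms from foreign banks 460.6, sale of domestic government bonds to non-residents 785.9; capital account: debt forgiveness received from foreign official creditors 47.8.)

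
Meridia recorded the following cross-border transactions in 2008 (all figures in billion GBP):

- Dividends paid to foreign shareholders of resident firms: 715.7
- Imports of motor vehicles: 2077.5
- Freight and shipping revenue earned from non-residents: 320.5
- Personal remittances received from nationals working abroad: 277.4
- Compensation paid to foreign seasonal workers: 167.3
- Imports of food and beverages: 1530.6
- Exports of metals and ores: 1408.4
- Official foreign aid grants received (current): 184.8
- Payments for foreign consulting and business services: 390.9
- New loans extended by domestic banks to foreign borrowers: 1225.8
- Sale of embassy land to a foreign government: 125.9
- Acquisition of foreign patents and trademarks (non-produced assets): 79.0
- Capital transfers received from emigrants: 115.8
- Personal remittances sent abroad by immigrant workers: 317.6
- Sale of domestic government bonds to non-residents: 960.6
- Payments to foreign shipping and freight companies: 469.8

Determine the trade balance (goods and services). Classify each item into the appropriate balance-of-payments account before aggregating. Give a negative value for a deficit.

Goods: -1530.6 - 2077.5 + 1408.4 = -2199.7
Services: -469.8 + 320.5 - 390.9 = -540.2
Trade balance = -2199.7 + (-540.2) = -2739.9
(Excluded from the trade balance — primary income: dividends paid to foreign shareholders of resident firms 715.7, compensation paid to foreign seasonal workers 167.3; secondary income: personal remittances received from nationals working abroad 277.4, official foreign aid grants received (current) 184.8, personal remittances sent abroad by immigrant workers 317.6; financial account: new loans extended by domestic banks to foreign borrowers 1225.8, sale of domestic government bonds to non-residents 960.6; capital account: sale of embassy land to a foreign government 125.9, acquisition of foreign patents and trademarks (non-produced assets) 79.0, capital transfers received from emigrants 115.8.)

-2739.9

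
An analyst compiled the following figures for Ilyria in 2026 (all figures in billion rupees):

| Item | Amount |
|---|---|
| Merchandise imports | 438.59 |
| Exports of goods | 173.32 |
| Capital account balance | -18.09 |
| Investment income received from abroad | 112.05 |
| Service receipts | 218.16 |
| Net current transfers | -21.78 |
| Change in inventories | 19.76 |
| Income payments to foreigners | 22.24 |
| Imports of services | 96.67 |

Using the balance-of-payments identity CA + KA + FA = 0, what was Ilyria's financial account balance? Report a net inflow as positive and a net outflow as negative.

Goods balance = 173.32 - 438.59 = -265.27
Services balance = 218.16 - 96.67 = 121.49
Trade balance (goods + services) = -265.27 + 121.49 = -143.78
Net primary income = 112.05 - 22.24 = 89.81
Net secondary income = -21.78
Current account = -143.78 + 89.81 + (-21.78) = -75.75
Financial account = -(-75.75 + (-18.09)) = 93.84

93.84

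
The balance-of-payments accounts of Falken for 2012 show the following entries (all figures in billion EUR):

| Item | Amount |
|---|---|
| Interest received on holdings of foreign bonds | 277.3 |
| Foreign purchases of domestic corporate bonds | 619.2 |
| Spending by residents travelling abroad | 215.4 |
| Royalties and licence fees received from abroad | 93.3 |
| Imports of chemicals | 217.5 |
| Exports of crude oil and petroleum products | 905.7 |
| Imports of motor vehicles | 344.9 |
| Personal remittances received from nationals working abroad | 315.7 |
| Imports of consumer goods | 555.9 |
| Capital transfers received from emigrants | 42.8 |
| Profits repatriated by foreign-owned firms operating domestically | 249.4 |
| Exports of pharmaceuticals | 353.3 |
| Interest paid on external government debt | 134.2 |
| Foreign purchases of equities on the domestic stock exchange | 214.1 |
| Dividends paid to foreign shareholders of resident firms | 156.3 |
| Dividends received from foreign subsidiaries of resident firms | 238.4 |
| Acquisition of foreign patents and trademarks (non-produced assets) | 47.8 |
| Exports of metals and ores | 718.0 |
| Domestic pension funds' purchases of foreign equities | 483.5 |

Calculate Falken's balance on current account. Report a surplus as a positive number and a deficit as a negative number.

1028.1

Goods: -344.9 + 718.0 - 555.9 - 217.5 + 905.7 + 353.3 = 858.7
Services: 93.3 - 215.4 = -122.1
Primary income: -156.3 - 134.2 + 238.4 - 249.4 + 277.3 = -24.2
Secondary income: 315.7
Current account = 858.7 + (-122.1) + (-24.2) + 315.7 = 1028.1
(Excluded from the current account — financial account: foreign purchases of domestic corporate bonds 619.2, foreign purchases of equities on the domestic stock exchange 214.1, domestic pension funds' purchases of foreign equities 483.5; capital account: capital transfers received from emigrants 42.8, acquisition of foreign patents and trademarks (non-produced assets) 47.8.)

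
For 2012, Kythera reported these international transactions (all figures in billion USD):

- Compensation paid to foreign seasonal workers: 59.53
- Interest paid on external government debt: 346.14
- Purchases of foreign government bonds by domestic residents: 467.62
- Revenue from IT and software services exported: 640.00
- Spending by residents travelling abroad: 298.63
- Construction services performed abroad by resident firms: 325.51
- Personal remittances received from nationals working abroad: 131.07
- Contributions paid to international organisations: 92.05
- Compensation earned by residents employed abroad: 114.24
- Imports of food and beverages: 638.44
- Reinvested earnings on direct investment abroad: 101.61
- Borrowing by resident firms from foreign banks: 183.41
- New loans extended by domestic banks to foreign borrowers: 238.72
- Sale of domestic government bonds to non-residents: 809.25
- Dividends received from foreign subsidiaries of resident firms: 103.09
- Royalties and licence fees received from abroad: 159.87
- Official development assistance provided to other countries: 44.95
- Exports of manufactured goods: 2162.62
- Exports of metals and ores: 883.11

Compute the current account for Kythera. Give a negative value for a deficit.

Goods: 2162.62 + 883.11 - 638.44 = 2407.29
Services: 325.51 + 159.87 - 298.63 + 640.00 = 826.75
Primary income: -346.14 + 103.09 + 101.61 + 114.24 - 59.53 = -86.73
Secondary income: -92.05 - 44.95 + 131.07 = -5.93
Current account = 2407.29 + 826.75 + (-86.73) + (-5.93) = 3141.38
(Excluded from the current account — financial account: purchases of foreign government bonds by domestic residents 467.62, borrowing by resident firms from foreign banks 183.41, new loans extended by domestic banks to foreign borrowers 238.72, sale of domestic government bonds to non-residents 809.25.)

3141.38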